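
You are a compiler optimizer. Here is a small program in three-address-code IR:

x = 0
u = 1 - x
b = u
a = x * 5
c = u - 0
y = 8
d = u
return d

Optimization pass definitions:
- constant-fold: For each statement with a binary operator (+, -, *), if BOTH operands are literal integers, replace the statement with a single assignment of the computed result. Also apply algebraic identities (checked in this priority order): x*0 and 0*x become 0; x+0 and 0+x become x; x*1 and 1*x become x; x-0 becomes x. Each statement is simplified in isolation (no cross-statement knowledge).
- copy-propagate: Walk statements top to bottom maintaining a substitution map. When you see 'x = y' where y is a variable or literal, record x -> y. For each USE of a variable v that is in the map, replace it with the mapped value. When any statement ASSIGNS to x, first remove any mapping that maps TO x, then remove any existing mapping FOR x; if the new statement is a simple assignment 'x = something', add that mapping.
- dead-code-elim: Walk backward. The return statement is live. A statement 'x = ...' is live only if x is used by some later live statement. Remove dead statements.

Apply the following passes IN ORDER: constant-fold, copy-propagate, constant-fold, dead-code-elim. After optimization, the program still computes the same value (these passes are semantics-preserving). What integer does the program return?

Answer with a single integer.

Initial IR:
  x = 0
  u = 1 - x
  b = u
  a = x * 5
  c = u - 0
  y = 8
  d = u
  return d
After constant-fold (8 stmts):
  x = 0
  u = 1 - x
  b = u
  a = x * 5
  c = u
  y = 8
  d = u
  return d
After copy-propagate (8 stmts):
  x = 0
  u = 1 - 0
  b = u
  a = 0 * 5
  c = u
  y = 8
  d = u
  return u
After constant-fold (8 stmts):
  x = 0
  u = 1
  b = u
  a = 0
  c = u
  y = 8
  d = u
  return u
After dead-code-elim (2 stmts):
  u = 1
  return u
Evaluate:
  x = 0  =>  x = 0
  u = 1 - x  =>  u = 1
  b = u  =>  b = 1
  a = x * 5  =>  a = 0
  c = u - 0  =>  c = 1
  y = 8  =>  y = 8
  d = u  =>  d = 1
  return d = 1

Answer: 1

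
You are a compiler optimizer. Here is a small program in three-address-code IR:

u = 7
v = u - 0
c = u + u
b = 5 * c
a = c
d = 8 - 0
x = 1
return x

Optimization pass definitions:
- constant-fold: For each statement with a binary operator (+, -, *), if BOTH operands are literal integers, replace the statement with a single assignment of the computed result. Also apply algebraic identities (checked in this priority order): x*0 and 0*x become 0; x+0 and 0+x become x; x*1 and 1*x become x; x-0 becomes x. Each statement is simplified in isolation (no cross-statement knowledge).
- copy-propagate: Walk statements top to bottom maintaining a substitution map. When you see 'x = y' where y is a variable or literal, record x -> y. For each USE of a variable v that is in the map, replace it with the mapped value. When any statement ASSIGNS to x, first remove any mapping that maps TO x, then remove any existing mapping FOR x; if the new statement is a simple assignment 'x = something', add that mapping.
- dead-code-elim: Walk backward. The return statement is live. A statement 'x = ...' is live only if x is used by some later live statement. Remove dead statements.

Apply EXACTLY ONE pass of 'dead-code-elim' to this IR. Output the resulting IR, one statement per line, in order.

Applying dead-code-elim statement-by-statement:
  [8] return x  -> KEEP (return); live=['x']
  [7] x = 1  -> KEEP; live=[]
  [6] d = 8 - 0  -> DEAD (d not live)
  [5] a = c  -> DEAD (a not live)
  [4] b = 5 * c  -> DEAD (b not live)
  [3] c = u + u  -> DEAD (c not live)
  [2] v = u - 0  -> DEAD (v not live)
  [1] u = 7  -> DEAD (u not live)
Result (2 stmts):
  x = 1
  return x

Answer: x = 1
return x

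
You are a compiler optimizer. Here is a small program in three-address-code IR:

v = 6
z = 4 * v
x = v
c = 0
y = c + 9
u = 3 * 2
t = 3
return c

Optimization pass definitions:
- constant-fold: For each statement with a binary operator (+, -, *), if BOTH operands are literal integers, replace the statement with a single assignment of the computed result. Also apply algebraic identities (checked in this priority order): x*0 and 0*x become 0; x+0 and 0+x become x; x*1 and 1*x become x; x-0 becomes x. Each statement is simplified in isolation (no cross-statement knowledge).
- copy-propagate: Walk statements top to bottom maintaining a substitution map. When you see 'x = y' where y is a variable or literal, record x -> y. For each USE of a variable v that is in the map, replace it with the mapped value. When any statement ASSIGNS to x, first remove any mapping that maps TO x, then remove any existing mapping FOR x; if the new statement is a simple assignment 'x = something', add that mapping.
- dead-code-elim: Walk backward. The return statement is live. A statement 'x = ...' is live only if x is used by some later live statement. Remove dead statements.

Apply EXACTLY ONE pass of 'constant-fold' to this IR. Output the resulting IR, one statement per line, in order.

Applying constant-fold statement-by-statement:
  [1] v = 6  (unchanged)
  [2] z = 4 * v  (unchanged)
  [3] x = v  (unchanged)
  [4] c = 0  (unchanged)
  [5] y = c + 9  (unchanged)
  [6] u = 3 * 2  -> u = 6
  [7] t = 3  (unchanged)
  [8] return c  (unchanged)
Result (8 stmts):
  v = 6
  z = 4 * v
  x = v
  c = 0
  y = c + 9
  u = 6
  t = 3
  return c

Answer: v = 6
z = 4 * v
x = v
c = 0
y = c + 9
u = 6
t = 3
return c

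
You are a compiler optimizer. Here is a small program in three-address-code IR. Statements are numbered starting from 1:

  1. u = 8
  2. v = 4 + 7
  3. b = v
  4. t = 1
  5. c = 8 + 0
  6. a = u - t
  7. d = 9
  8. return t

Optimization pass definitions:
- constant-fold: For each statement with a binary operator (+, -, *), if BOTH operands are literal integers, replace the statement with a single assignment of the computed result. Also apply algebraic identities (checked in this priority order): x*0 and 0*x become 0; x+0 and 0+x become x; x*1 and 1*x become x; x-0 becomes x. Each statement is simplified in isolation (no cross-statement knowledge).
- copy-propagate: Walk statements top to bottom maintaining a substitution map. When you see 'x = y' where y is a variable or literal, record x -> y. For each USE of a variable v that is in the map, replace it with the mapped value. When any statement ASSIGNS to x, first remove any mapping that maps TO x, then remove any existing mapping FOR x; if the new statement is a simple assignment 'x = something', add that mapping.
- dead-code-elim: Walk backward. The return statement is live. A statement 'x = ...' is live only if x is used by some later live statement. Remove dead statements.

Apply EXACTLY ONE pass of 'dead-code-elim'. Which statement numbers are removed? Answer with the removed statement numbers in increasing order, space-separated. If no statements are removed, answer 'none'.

Backward liveness scan:
Stmt 1 'u = 8': DEAD (u not in live set [])
Stmt 2 'v = 4 + 7': DEAD (v not in live set [])
Stmt 3 'b = v': DEAD (b not in live set [])
Stmt 4 't = 1': KEEP (t is live); live-in = []
Stmt 5 'c = 8 + 0': DEAD (c not in live set ['t'])
Stmt 6 'a = u - t': DEAD (a not in live set ['t'])
Stmt 7 'd = 9': DEAD (d not in live set ['t'])
Stmt 8 'return t': KEEP (return); live-in = ['t']
Removed statement numbers: [1, 2, 3, 5, 6, 7]
Surviving IR:
  t = 1
  return t

Answer: 1 2 3 5 6 7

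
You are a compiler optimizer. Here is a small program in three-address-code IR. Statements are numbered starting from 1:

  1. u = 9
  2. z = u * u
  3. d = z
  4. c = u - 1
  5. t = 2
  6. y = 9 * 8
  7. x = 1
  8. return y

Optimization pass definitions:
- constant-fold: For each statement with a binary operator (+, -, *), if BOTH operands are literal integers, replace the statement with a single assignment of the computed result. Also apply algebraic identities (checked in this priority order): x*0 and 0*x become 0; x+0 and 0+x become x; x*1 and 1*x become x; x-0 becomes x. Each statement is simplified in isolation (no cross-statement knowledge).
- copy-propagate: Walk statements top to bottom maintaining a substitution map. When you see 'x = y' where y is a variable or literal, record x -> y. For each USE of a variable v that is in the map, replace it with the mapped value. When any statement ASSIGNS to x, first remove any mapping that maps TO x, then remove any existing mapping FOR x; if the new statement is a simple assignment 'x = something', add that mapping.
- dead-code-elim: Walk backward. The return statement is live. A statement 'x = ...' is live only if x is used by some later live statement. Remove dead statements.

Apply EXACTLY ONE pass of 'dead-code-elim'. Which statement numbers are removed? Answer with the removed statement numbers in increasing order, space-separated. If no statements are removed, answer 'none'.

Answer: 1 2 3 4 5 7

Derivation:
Backward liveness scan:
Stmt 1 'u = 9': DEAD (u not in live set [])
Stmt 2 'z = u * u': DEAD (z not in live set [])
Stmt 3 'd = z': DEAD (d not in live set [])
Stmt 4 'c = u - 1': DEAD (c not in live set [])
Stmt 5 't = 2': DEAD (t not in live set [])
Stmt 6 'y = 9 * 8': KEEP (y is live); live-in = []
Stmt 7 'x = 1': DEAD (x not in live set ['y'])
Stmt 8 'return y': KEEP (return); live-in = ['y']
Removed statement numbers: [1, 2, 3, 4, 5, 7]
Surviving IR:
  y = 9 * 8
  return y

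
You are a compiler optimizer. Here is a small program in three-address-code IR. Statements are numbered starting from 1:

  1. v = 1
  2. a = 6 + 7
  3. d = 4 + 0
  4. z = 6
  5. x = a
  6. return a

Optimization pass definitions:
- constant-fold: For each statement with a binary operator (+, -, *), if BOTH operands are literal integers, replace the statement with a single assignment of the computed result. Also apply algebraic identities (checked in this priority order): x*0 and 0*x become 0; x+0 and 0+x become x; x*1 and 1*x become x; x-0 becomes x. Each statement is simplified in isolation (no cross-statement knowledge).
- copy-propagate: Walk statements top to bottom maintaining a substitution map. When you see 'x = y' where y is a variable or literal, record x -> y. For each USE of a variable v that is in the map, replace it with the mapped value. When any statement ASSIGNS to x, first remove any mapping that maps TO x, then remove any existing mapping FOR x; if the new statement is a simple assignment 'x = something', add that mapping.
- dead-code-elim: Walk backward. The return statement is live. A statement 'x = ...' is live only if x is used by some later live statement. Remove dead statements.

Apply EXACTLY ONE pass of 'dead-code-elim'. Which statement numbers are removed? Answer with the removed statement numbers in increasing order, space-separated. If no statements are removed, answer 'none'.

Answer: 1 3 4 5

Derivation:
Backward liveness scan:
Stmt 1 'v = 1': DEAD (v not in live set [])
Stmt 2 'a = 6 + 7': KEEP (a is live); live-in = []
Stmt 3 'd = 4 + 0': DEAD (d not in live set ['a'])
Stmt 4 'z = 6': DEAD (z not in live set ['a'])
Stmt 5 'x = a': DEAD (x not in live set ['a'])
Stmt 6 'return a': KEEP (return); live-in = ['a']
Removed statement numbers: [1, 3, 4, 5]
Surviving IR:
  a = 6 + 7
  return a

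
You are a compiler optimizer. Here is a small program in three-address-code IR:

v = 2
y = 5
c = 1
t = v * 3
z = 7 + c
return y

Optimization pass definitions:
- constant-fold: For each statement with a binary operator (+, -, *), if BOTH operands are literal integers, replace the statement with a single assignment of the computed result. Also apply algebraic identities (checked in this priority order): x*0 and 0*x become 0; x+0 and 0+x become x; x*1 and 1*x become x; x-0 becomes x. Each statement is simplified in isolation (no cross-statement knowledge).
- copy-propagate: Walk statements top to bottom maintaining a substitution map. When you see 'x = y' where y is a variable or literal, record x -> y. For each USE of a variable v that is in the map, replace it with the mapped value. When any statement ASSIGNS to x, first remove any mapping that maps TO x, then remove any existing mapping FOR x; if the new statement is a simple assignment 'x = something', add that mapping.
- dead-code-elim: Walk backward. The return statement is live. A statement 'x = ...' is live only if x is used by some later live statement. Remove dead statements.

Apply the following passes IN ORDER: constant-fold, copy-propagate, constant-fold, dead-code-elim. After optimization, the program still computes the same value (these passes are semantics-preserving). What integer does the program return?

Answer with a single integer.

Initial IR:
  v = 2
  y = 5
  c = 1
  t = v * 3
  z = 7 + c
  return y
After constant-fold (6 stmts):
  v = 2
  y = 5
  c = 1
  t = v * 3
  z = 7 + c
  return y
After copy-propagate (6 stmts):
  v = 2
  y = 5
  c = 1
  t = 2 * 3
  z = 7 + 1
  return 5
After constant-fold (6 stmts):
  v = 2
  y = 5
  c = 1
  t = 6
  z = 8
  return 5
After dead-code-elim (1 stmts):
  return 5
Evaluate:
  v = 2  =>  v = 2
  y = 5  =>  y = 5
  c = 1  =>  c = 1
  t = v * 3  =>  t = 6
  z = 7 + c  =>  z = 8
  return y = 5

Answer: 5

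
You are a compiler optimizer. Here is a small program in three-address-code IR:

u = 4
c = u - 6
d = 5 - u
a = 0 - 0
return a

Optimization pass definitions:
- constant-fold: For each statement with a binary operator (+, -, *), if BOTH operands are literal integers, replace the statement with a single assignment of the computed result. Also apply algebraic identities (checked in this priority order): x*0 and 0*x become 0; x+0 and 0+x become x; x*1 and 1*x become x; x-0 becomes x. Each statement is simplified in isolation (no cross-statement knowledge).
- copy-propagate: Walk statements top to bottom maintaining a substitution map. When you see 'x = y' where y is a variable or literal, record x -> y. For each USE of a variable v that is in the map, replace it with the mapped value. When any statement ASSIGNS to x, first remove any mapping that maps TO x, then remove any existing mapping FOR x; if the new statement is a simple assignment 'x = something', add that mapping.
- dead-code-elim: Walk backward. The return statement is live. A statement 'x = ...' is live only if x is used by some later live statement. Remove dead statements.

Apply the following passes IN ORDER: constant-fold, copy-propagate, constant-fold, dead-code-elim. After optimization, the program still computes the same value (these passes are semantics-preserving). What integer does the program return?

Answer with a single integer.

Answer: 0

Derivation:
Initial IR:
  u = 4
  c = u - 6
  d = 5 - u
  a = 0 - 0
  return a
After constant-fold (5 stmts):
  u = 4
  c = u - 6
  d = 5 - u
  a = 0
  return a
After copy-propagate (5 stmts):
  u = 4
  c = 4 - 6
  d = 5 - 4
  a = 0
  return 0
After constant-fold (5 stmts):
  u = 4
  c = -2
  d = 1
  a = 0
  return 0
After dead-code-elim (1 stmts):
  return 0
Evaluate:
  u = 4  =>  u = 4
  c = u - 6  =>  c = -2
  d = 5 - u  =>  d = 1
  a = 0 - 0  =>  a = 0
  return a = 0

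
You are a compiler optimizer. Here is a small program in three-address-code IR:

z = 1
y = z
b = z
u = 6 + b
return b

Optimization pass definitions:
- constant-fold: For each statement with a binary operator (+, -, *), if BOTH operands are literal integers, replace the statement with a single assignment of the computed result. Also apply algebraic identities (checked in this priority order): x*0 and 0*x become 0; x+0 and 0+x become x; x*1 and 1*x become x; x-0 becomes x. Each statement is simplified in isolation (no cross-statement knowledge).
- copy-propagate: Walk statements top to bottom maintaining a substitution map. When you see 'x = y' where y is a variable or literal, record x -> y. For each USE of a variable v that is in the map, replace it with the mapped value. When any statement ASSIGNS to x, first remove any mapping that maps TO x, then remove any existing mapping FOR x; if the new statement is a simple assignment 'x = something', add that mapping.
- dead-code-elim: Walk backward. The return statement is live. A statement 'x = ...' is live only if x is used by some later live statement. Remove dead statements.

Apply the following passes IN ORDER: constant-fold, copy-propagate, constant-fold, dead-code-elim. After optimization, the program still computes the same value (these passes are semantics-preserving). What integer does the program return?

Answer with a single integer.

Answer: 1

Derivation:
Initial IR:
  z = 1
  y = z
  b = z
  u = 6 + b
  return b
After constant-fold (5 stmts):
  z = 1
  y = z
  b = z
  u = 6 + b
  return b
After copy-propagate (5 stmts):
  z = 1
  y = 1
  b = 1
  u = 6 + 1
  return 1
After constant-fold (5 stmts):
  z = 1
  y = 1
  b = 1
  u = 7
  return 1
After dead-code-elim (1 stmts):
  return 1
Evaluate:
  z = 1  =>  z = 1
  y = z  =>  y = 1
  b = z  =>  b = 1
  u = 6 + b  =>  u = 7
  return b = 1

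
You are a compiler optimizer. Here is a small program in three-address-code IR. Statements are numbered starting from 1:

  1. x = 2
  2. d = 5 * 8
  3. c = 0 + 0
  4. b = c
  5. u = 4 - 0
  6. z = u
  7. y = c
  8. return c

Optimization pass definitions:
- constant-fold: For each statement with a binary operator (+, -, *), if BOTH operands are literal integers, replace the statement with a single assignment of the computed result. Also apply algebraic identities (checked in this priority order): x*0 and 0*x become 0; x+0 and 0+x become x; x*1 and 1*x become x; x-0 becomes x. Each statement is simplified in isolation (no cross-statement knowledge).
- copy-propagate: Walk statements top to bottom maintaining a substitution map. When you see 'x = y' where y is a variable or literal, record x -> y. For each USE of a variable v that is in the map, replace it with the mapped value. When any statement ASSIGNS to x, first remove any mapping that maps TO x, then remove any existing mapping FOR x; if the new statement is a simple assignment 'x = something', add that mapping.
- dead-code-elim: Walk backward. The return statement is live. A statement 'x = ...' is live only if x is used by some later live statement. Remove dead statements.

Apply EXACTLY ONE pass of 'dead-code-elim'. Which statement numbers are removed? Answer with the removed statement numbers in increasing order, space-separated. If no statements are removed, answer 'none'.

Answer: 1 2 4 5 6 7

Derivation:
Backward liveness scan:
Stmt 1 'x = 2': DEAD (x not in live set [])
Stmt 2 'd = 5 * 8': DEAD (d not in live set [])
Stmt 3 'c = 0 + 0': KEEP (c is live); live-in = []
Stmt 4 'b = c': DEAD (b not in live set ['c'])
Stmt 5 'u = 4 - 0': DEAD (u not in live set ['c'])
Stmt 6 'z = u': DEAD (z not in live set ['c'])
Stmt 7 'y = c': DEAD (y not in live set ['c'])
Stmt 8 'return c': KEEP (return); live-in = ['c']
Removed statement numbers: [1, 2, 4, 5, 6, 7]
Surviving IR:
  c = 0 + 0
  return c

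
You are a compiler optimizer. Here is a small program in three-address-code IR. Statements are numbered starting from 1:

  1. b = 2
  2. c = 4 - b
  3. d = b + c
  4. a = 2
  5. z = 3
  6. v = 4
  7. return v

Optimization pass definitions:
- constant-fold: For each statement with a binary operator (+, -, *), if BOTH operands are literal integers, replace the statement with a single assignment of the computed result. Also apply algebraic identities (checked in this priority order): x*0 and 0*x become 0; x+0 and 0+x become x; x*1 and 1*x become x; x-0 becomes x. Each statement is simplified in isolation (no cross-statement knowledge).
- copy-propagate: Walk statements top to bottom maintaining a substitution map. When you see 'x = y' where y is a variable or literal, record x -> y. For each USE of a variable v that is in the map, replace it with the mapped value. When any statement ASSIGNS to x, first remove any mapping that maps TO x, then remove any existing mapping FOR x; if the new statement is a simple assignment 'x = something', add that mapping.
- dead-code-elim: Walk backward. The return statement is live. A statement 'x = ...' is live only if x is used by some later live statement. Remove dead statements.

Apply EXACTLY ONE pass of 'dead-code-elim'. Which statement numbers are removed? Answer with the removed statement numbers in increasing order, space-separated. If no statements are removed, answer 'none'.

Backward liveness scan:
Stmt 1 'b = 2': DEAD (b not in live set [])
Stmt 2 'c = 4 - b': DEAD (c not in live set [])
Stmt 3 'd = b + c': DEAD (d not in live set [])
Stmt 4 'a = 2': DEAD (a not in live set [])
Stmt 5 'z = 3': DEAD (z not in live set [])
Stmt 6 'v = 4': KEEP (v is live); live-in = []
Stmt 7 'return v': KEEP (return); live-in = ['v']
Removed statement numbers: [1, 2, 3, 4, 5]
Surviving IR:
  v = 4
  return v

Answer: 1 2 3 4 5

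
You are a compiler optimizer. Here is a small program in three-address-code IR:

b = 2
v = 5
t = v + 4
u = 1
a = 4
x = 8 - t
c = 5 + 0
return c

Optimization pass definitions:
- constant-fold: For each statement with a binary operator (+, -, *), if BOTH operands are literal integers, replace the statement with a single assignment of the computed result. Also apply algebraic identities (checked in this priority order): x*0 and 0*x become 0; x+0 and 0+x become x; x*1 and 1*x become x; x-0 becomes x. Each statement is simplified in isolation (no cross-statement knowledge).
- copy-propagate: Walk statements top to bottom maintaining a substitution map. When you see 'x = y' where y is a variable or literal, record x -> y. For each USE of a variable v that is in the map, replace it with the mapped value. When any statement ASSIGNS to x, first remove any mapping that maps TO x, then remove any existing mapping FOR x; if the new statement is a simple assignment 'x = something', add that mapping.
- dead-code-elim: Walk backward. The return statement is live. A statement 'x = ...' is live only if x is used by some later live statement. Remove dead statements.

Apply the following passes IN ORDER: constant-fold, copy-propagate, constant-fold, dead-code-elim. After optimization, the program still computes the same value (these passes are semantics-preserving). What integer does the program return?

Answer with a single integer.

Initial IR:
  b = 2
  v = 5
  t = v + 4
  u = 1
  a = 4
  x = 8 - t
  c = 5 + 0
  return c
After constant-fold (8 stmts):
  b = 2
  v = 5
  t = v + 4
  u = 1
  a = 4
  x = 8 - t
  c = 5
  return c
After copy-propagate (8 stmts):
  b = 2
  v = 5
  t = 5 + 4
  u = 1
  a = 4
  x = 8 - t
  c = 5
  return 5
After constant-fold (8 stmts):
  b = 2
  v = 5
  t = 9
  u = 1
  a = 4
  x = 8 - t
  c = 5
  return 5
After dead-code-elim (1 stmts):
  return 5
Evaluate:
  b = 2  =>  b = 2
  v = 5  =>  v = 5
  t = v + 4  =>  t = 9
  u = 1  =>  u = 1
  a = 4  =>  a = 4
  x = 8 - t  =>  x = -1
  c = 5 + 0  =>  c = 5
  return c = 5

Answer: 5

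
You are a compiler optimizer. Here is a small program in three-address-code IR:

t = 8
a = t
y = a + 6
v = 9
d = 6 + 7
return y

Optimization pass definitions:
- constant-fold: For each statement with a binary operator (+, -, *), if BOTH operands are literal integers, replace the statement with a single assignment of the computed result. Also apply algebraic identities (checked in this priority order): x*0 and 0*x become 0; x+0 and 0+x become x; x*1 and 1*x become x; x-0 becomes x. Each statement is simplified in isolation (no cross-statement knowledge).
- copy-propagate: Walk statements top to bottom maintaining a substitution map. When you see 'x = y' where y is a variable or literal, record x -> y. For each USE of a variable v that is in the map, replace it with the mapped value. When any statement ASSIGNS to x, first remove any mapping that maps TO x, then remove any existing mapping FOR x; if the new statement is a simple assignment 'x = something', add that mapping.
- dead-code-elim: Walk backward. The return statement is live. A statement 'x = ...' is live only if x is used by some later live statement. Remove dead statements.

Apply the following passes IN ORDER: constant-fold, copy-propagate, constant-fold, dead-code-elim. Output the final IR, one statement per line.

Answer: y = 14
return y

Derivation:
Initial IR:
  t = 8
  a = t
  y = a + 6
  v = 9
  d = 6 + 7
  return y
After constant-fold (6 stmts):
  t = 8
  a = t
  y = a + 6
  v = 9
  d = 13
  return y
After copy-propagate (6 stmts):
  t = 8
  a = 8
  y = 8 + 6
  v = 9
  d = 13
  return y
After constant-fold (6 stmts):
  t = 8
  a = 8
  y = 14
  v = 9
  d = 13
  return y
After dead-code-elim (2 stmts):
  y = 14
  return y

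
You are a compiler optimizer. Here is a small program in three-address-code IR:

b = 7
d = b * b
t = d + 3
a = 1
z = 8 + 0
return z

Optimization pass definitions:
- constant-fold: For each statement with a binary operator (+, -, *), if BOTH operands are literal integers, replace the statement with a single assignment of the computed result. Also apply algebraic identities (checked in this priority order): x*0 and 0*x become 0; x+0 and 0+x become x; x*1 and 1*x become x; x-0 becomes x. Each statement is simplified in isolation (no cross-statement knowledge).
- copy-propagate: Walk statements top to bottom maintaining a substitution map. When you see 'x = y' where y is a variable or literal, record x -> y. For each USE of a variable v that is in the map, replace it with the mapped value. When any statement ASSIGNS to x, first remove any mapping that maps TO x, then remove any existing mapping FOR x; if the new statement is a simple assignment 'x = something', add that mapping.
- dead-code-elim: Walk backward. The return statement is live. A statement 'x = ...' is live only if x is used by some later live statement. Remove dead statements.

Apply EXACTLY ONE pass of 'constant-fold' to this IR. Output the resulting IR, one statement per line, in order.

Answer: b = 7
d = b * b
t = d + 3
a = 1
z = 8
return z

Derivation:
Applying constant-fold statement-by-statement:
  [1] b = 7  (unchanged)
  [2] d = b * b  (unchanged)
  [3] t = d + 3  (unchanged)
  [4] a = 1  (unchanged)
  [5] z = 8 + 0  -> z = 8
  [6] return z  (unchanged)
Result (6 stmts):
  b = 7
  d = b * b
  t = d + 3
  a = 1
  z = 8
  return z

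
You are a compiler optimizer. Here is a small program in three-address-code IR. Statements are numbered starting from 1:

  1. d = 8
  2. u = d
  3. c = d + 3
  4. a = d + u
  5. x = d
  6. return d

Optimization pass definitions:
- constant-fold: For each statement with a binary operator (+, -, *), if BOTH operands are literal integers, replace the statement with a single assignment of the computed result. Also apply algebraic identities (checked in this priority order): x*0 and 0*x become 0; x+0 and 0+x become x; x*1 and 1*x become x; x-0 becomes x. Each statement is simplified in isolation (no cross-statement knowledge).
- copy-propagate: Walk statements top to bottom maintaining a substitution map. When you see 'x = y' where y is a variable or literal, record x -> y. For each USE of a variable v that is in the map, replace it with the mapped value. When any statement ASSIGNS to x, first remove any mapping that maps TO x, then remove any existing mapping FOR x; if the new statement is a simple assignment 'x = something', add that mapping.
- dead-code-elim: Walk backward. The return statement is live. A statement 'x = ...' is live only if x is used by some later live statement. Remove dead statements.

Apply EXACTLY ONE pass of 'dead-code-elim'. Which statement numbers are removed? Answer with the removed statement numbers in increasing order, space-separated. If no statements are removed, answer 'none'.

Answer: 2 3 4 5

Derivation:
Backward liveness scan:
Stmt 1 'd = 8': KEEP (d is live); live-in = []
Stmt 2 'u = d': DEAD (u not in live set ['d'])
Stmt 3 'c = d + 3': DEAD (c not in live set ['d'])
Stmt 4 'a = d + u': DEAD (a not in live set ['d'])
Stmt 5 'x = d': DEAD (x not in live set ['d'])
Stmt 6 'return d': KEEP (return); live-in = ['d']
Removed statement numbers: [2, 3, 4, 5]
Surviving IR:
  d = 8
  return d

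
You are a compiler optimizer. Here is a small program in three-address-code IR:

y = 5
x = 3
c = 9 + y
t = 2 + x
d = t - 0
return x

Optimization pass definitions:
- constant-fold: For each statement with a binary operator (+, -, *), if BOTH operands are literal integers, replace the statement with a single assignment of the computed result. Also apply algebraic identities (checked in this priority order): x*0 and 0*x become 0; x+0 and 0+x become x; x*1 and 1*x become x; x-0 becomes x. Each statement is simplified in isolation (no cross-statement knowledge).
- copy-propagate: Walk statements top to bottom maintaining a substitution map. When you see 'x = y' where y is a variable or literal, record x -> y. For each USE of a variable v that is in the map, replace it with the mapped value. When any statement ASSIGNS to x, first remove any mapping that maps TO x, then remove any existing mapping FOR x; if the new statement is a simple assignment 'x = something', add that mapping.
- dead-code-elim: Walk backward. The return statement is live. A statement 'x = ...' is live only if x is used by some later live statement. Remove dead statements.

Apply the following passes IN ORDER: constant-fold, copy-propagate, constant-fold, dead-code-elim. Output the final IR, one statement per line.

Initial IR:
  y = 5
  x = 3
  c = 9 + y
  t = 2 + x
  d = t - 0
  return x
After constant-fold (6 stmts):
  y = 5
  x = 3
  c = 9 + y
  t = 2 + x
  d = t
  return x
After copy-propagate (6 stmts):
  y = 5
  x = 3
  c = 9 + 5
  t = 2 + 3
  d = t
  return 3
After constant-fold (6 stmts):
  y = 5
  x = 3
  c = 14
  t = 5
  d = t
  return 3
After dead-code-elim (1 stmts):
  return 3

Answer: return 3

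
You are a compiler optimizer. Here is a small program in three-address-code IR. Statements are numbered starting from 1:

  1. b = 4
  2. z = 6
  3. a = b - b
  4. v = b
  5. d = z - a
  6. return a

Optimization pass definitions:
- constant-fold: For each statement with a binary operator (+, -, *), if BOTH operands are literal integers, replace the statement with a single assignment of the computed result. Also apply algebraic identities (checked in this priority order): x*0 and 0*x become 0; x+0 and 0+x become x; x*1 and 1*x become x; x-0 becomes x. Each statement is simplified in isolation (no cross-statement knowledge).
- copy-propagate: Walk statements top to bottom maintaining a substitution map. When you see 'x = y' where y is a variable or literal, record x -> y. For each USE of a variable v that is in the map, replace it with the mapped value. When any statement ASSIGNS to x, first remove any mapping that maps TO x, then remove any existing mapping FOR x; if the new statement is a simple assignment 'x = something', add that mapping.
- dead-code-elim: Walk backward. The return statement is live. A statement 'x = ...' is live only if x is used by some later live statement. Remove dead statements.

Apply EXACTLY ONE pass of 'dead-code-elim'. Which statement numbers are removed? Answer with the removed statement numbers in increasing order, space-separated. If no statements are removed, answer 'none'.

Backward liveness scan:
Stmt 1 'b = 4': KEEP (b is live); live-in = []
Stmt 2 'z = 6': DEAD (z not in live set ['b'])
Stmt 3 'a = b - b': KEEP (a is live); live-in = ['b']
Stmt 4 'v = b': DEAD (v not in live set ['a'])
Stmt 5 'd = z - a': DEAD (d not in live set ['a'])
Stmt 6 'return a': KEEP (return); live-in = ['a']
Removed statement numbers: [2, 4, 5]
Surviving IR:
  b = 4
  a = b - b
  return a

Answer: 2 4 5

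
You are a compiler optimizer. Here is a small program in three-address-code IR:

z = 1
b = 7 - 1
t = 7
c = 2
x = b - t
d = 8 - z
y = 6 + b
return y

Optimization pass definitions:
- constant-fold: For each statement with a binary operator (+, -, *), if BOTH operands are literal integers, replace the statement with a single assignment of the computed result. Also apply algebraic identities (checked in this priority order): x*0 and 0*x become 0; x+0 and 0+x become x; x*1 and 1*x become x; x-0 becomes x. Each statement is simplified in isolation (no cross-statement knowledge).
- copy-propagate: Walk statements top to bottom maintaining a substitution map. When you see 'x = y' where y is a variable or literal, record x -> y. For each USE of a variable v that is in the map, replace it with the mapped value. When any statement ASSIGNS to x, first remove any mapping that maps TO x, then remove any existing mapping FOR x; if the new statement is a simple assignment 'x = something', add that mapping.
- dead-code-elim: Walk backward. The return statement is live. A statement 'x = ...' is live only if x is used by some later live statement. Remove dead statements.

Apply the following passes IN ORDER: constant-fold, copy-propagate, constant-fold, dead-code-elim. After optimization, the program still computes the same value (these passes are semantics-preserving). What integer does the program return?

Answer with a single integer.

Answer: 12

Derivation:
Initial IR:
  z = 1
  b = 7 - 1
  t = 7
  c = 2
  x = b - t
  d = 8 - z
  y = 6 + b
  return y
After constant-fold (8 stmts):
  z = 1
  b = 6
  t = 7
  c = 2
  x = b - t
  d = 8 - z
  y = 6 + b
  return y
After copy-propagate (8 stmts):
  z = 1
  b = 6
  t = 7
  c = 2
  x = 6 - 7
  d = 8 - 1
  y = 6 + 6
  return y
After constant-fold (8 stmts):
  z = 1
  b = 6
  t = 7
  c = 2
  x = -1
  d = 7
  y = 12
  return y
After dead-code-elim (2 stmts):
  y = 12
  return y
Evaluate:
  z = 1  =>  z = 1
  b = 7 - 1  =>  b = 6
  t = 7  =>  t = 7
  c = 2  =>  c = 2
  x = b - t  =>  x = -1
  d = 8 - z  =>  d = 7
  y = 6 + b  =>  y = 12
  return y = 12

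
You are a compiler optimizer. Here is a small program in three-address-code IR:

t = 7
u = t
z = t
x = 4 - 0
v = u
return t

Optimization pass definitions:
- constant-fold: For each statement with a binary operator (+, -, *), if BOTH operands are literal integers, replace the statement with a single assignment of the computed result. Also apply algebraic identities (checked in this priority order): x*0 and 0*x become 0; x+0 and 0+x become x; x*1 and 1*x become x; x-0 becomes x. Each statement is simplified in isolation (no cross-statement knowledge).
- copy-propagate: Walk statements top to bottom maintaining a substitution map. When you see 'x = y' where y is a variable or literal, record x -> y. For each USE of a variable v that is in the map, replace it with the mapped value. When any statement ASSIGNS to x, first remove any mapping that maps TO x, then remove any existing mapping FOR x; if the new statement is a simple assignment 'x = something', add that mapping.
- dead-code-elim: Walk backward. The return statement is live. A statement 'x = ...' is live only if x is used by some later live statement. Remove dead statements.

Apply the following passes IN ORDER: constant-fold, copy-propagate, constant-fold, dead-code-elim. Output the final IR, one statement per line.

Initial IR:
  t = 7
  u = t
  z = t
  x = 4 - 0
  v = u
  return t
After constant-fold (6 stmts):
  t = 7
  u = t
  z = t
  x = 4
  v = u
  return t
After copy-propagate (6 stmts):
  t = 7
  u = 7
  z = 7
  x = 4
  v = 7
  return 7
After constant-fold (6 stmts):
  t = 7
  u = 7
  z = 7
  x = 4
  v = 7
  return 7
After dead-code-elim (1 stmts):
  return 7

Answer: return 7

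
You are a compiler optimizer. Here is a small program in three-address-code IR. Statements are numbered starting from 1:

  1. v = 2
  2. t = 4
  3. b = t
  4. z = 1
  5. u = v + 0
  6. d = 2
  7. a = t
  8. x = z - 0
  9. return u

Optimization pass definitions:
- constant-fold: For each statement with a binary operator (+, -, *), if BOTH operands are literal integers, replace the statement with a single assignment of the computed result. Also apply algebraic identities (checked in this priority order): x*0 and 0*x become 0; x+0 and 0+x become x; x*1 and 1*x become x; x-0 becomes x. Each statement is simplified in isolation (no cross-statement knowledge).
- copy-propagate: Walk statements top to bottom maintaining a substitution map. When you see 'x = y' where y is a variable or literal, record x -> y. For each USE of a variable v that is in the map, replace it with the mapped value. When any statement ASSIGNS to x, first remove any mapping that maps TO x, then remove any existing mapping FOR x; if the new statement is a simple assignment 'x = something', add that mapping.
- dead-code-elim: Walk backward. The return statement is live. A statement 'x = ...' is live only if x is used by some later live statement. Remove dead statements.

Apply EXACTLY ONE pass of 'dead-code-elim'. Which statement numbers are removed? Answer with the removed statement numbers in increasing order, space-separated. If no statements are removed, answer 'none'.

Answer: 2 3 4 6 7 8

Derivation:
Backward liveness scan:
Stmt 1 'v = 2': KEEP (v is live); live-in = []
Stmt 2 't = 4': DEAD (t not in live set ['v'])
Stmt 3 'b = t': DEAD (b not in live set ['v'])
Stmt 4 'z = 1': DEAD (z not in live set ['v'])
Stmt 5 'u = v + 0': KEEP (u is live); live-in = ['v']
Stmt 6 'd = 2': DEAD (d not in live set ['u'])
Stmt 7 'a = t': DEAD (a not in live set ['u'])
Stmt 8 'x = z - 0': DEAD (x not in live set ['u'])
Stmt 9 'return u': KEEP (return); live-in = ['u']
Removed statement numbers: [2, 3, 4, 6, 7, 8]
Surviving IR:
  v = 2
  u = v + 0
  return u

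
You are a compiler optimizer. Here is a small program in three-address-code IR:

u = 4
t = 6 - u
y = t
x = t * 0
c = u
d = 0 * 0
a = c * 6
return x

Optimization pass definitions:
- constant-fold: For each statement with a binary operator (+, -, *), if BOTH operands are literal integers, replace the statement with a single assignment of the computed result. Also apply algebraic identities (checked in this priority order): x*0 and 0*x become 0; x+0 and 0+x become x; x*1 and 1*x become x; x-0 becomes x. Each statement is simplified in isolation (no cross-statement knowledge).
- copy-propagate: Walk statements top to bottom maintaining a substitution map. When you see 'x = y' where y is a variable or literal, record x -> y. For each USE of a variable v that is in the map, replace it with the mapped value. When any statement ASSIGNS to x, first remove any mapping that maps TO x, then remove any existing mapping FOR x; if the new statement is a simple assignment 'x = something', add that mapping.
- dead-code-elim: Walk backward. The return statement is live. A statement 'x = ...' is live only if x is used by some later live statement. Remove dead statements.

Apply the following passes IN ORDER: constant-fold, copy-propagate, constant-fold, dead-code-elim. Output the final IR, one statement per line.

Initial IR:
  u = 4
  t = 6 - u
  y = t
  x = t * 0
  c = u
  d = 0 * 0
  a = c * 6
  return x
After constant-fold (8 stmts):
  u = 4
  t = 6 - u
  y = t
  x = 0
  c = u
  d = 0
  a = c * 6
  return x
After copy-propagate (8 stmts):
  u = 4
  t = 6 - 4
  y = t
  x = 0
  c = 4
  d = 0
  a = 4 * 6
  return 0
After constant-fold (8 stmts):
  u = 4
  t = 2
  y = t
  x = 0
  c = 4
  d = 0
  a = 24
  return 0
After dead-code-elim (1 stmts):
  return 0

Answer: return 0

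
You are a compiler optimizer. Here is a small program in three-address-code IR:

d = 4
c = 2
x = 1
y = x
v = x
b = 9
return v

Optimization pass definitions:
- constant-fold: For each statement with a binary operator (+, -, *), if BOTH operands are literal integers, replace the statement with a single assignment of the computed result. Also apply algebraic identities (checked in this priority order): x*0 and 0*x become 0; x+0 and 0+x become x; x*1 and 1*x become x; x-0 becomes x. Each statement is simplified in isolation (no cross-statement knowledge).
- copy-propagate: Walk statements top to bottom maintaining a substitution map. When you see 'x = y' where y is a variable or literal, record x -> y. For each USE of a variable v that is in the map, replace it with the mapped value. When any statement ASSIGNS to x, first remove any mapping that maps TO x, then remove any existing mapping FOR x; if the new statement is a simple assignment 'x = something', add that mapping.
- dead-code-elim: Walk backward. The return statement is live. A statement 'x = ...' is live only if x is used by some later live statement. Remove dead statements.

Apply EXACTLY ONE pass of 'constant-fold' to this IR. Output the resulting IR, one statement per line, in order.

Answer: d = 4
c = 2
x = 1
y = x
v = x
b = 9
return v

Derivation:
Applying constant-fold statement-by-statement:
  [1] d = 4  (unchanged)
  [2] c = 2  (unchanged)
  [3] x = 1  (unchanged)
  [4] y = x  (unchanged)
  [5] v = x  (unchanged)
  [6] b = 9  (unchanged)
  [7] return v  (unchanged)
Result (7 stmts):
  d = 4
  c = 2
  x = 1
  y = x
  v = x
  b = 9
  return v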